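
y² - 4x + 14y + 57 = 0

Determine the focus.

Only y is squared. Complete the square in y: (y + 7)² = 4(x - 2).
Vertex (2, -7); 4p = 4 so p = 1. Opens right.
Focus is p units from the vertex along the axis: (h + p, k).

(3, -7)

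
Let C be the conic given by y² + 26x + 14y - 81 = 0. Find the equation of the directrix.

x = 23/2

Only y is squared. Complete the square in y: (y + 7)² = -26(x - 5).
Vertex (5, -7); 4p = -26 so p = -13/2. Opens left.
Directrix is the vertical line x = h − p = 5 − (-13/2) = 23/2.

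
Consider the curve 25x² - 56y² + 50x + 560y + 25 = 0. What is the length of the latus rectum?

112/5

Collect terms: 25(x² + 2x) -56(y² - 10y) = -25
Completing the square gives 25(x + 1)² -56(y - 5)² = -25 + 25 - 1400 = -1400.
Dividing both sides by -1400: (y - 5)²/25 - (x + 1)²/56 = 1
Hyperbola, center (-1, 5), transverse axis vertical; a² = 25, b² = 56.
Latus rectum length = 2b²/a = 2·56/5 = 112/5.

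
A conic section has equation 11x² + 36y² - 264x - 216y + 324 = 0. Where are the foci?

11(x² - 24x) + 36(y² - 6y) = -324
Completing the square gives 11(x - 12)² + 36(y - 3)² = -324 + 1584 + 324 = 1584.
Divide by 1584: (x - 12)²/144 + (y - 3)²/44 = 1
Ellipse, center (12, 3), major axis horizontal; a² = 144, b² = 44.
c² = a² - b² = 144 - 44 = 100, so c = 10.
Foci lie on the horizontal axis through the center: (h ± c, k).

(2, 3) and (22, 3)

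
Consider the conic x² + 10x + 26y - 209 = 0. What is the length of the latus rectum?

Only x is squared. Complete the square in x: (x + 5)² = -26(y - 9).
Vertex (-5, 9); 4p = -26 so p = -13/2. Opens down.
Latus rectum length = |4p| = 26.

26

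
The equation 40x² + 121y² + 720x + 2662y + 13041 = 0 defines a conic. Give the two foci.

(-18, -11) and (0, -11)

Group the x- and y-terms: 40(x² + 18x) + 121(y² + 22y) = -13041
Complete the square in x and y: 40(x + 9)² + 121(y + 11)² = -13041 + 3240 + 14641 = 4840
Divide through by 4840 to get (x + 9)²/121 + (y + 11)²/40 = 1.
Ellipse, center (-9, -11), major axis horizontal; a² = 121, b² = 40.
c² = a² - b² = 121 - 40 = 81, so c = 9.
Foci lie on the horizontal axis through the center: (h ± c, k).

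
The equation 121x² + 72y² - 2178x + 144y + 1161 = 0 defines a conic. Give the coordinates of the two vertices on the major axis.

121(x² - 18x) + 72(y² + 2y) = -1161
Completing the square gives 121(x - 9)² + 72(y + 1)² = -1161 + 9801 + 72 = 8712.
Divide by 8712: (x - 9)²/72 + (y + 1)²/121 = 1
Ellipse, center (9, -1), major axis vertical; a² = 121, b² = 72.
a = 11. Vertices at (h, k ± a).

(9, -12) and (9, 10)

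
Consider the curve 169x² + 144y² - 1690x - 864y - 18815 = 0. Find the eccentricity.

Group the x- and y-terms: 169(x² - 10x) + 144(y² - 6y) = 18815
Complete the square: 169(x - 5)² + 144(y - 3)² = 18815 + 4225 + 1296 = 24336
Dividing both sides by 24336: (x - 5)²/144 + (y - 3)²/169 = 1
Ellipse, center (5, 3), major axis vertical; a² = 169, b² = 144.
c² = a² - b² = 25, so c = 5.
e = c/a = 5/13.

e = 5/13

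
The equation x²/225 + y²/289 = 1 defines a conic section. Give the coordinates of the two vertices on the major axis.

Center (0, 0). The larger denominator 289 sits under the y-term, so the major axis is vertical; a² = 289, b² = 225.
a = 17. Vertices at (h, k ± a).

(0, -17) and (0, 17)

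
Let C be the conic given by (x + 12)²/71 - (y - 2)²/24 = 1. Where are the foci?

Center (-12, 2). The positive term is the x-term, so the transverse axis is horizontal; a² = 71, b² = 24.
c² = a² + b² = 71 + 24 = 95, so c = √95.
Foci lie on the horizontal axis through the center: (h ± c, k).

(-12 - √95, 2) and (-12 + √95, 2)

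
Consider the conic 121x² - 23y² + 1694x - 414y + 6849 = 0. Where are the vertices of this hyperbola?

Rearranging, 121(x² + 14x) -23(y² + 18y) = -6849.
Complete the square: 121(x + 7)² -23(y + 9)² = -6849 + 5929 - 1863 = -2783
Divide through by -2783 to get (y + 9)²/121 - (x + 7)²/23 = 1.
Hyperbola, center (-7, -9), transverse axis vertical; a² = 121, b² = 23.
a = 11. Vertices at (h, k ± a).

(-7, -20) and (-7, 2)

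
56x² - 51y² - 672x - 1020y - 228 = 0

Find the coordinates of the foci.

(6, -10 - √107) and (6, -10 + √107)

Group the x- and y-terms: 56(x² - 12x) -51(y² + 20y) = 228
Complete the square in x and y: 56(x - 6)² -51(y + 10)² = 228 + 2016 - 5100 = -2856
Divide by -2856: (y + 10)²/56 - (x - 6)²/51 = 1
Hyperbola, center (6, -10), transverse axis vertical; a² = 56, b² = 51.
c² = a² + b² = 56 + 51 = 107, so c = √107.
Foci lie on the vertical axis through the center: (h, k ± c).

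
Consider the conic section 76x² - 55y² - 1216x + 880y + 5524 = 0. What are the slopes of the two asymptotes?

Rearranging, 76(x² - 16x) -55(y² - 16y) = -5524.
76(x - 8)² -55(y - 8)² = -5524 + 4864 - 3520 = -4180
Dividing both sides by -4180: (y - 8)²/76 - (x - 8)²/55 = 1
Hyperbola, center (8, 8), transverse axis vertical; a² = 76, b² = 55.
For a vertical hyperbola the asymptotes have slope ±a/b.
Here that is ±2√19/√55 = ±2√1045/55.

2√1045/55 and -2√1045/55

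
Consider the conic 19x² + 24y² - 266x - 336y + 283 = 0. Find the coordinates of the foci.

(7 - 2√5, 7) and (7 + 2√5, 7)

Group the x- and y-terms: 19(x² - 14x) + 24(y² - 14y) = -283
19(x - 7)² + 24(y - 7)² = -283 + 931 + 1176 = 1824
Divide through by 1824 to get (x - 7)²/96 + (y - 7)²/76 = 1.
Ellipse, center (7, 7), major axis horizontal; a² = 96, b² = 76.
c² = a² - b² = 96 - 76 = 20, so c = 2√5.
Foci lie on the horizontal axis through the center: (h ± c, k).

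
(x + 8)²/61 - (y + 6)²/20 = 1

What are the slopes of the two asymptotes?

2√305/61 and -2√305/61

Center (-8, -6). The positive term is the x-term, so the transverse axis is horizontal; a² = 61, b² = 20.
For a horizontal hyperbola the asymptotes have slope ±b/a.
Here that is ±2√5/√61 = ±2√305/61.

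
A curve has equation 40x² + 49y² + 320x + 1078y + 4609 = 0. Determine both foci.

Rearranging, 40(x² + 8x) + 49(y² + 22y) = -4609.
Complete the square in x and y: 40(x + 4)² + 49(y + 11)² = -4609 + 640 + 5929 = 1960
Dividing both sides by 1960: (x + 4)²/49 + (y + 11)²/40 = 1
Ellipse, center (-4, -11), major axis horizontal; a² = 49, b² = 40.
c² = a² - b² = 49 - 40 = 9, so c = 3.
Foci lie on the horizontal axis through the center: (h ± c, k).

(-7, -11) and (-1, -11)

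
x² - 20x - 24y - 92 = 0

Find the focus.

Only x is squared. Complete the square in x: (x - 10)² = 24(y + 8).
Vertex (10, -8); 4p = 24 so p = 6. Opens up.
Focus is p units from the vertex along the axis: (h, k + p).

(10, -2)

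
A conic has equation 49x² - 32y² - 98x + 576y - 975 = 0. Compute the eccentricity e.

e = 9/7

Collect terms: 49(x² - 2x) -32(y² - 18y) = 975
49(x - 1)² -32(y - 9)² = 975 + 49 - 2592 = -1568
Divide through by -1568 to get (y - 9)²/49 - (x - 1)²/32 = 1.
Hyperbola, center (1, 9), transverse axis vertical; a² = 49, b² = 32.
c² = a² + b² = 81, so c = 9.
e = c/a = 9/7.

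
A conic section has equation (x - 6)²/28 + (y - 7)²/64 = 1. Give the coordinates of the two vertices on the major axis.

Center (6, 7). The larger denominator 64 sits under the y-term, so the major axis is vertical; a² = 64, b² = 28.
a = 8. Vertices at (h, k ± a).

(6, -1) and (6, 15)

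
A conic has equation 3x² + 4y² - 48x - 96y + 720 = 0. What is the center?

(8, 12)

3(x² - 16x) + 4(y² - 24y) = -720
Completing the square gives 3(x - 8)² + 4(y - 12)² = -720 + 192 + 576 = 48.
Divide by 48: (x - 8)²/16 + (y - 12)²/12 = 1
Ellipse with center (8, 12).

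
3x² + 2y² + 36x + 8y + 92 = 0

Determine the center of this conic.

Collect terms: 3(x² + 12x) + 2(y² + 4y) = -92
Complete the square in x and y: 3(x + 6)² + 2(y + 2)² = -92 + 108 + 8 = 24
Divide by 24: (x + 6)²/8 + (y + 2)²/12 = 1
Ellipse with center (-6, -2).

(-6, -2)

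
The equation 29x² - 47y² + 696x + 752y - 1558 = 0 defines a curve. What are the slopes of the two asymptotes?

29(x² + 24x) -47(y² - 16y) = 1558
29(x + 12)² -47(y - 8)² = 1558 + 4176 - 3008 = 2726
Dividing both sides by 2726: (x + 12)²/94 - (y - 8)²/58 = 1
Hyperbola, center (-12, 8), transverse axis horizontal; a² = 94, b² = 58.
For a horizontal hyperbola the asymptotes have slope ±b/a.
Here that is ±√58/√94 = ±√1363/47.

√1363/47 and -√1363/47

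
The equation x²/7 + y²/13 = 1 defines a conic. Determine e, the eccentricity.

Center (0, 0). The larger denominator 13 sits under the y-term, so the major axis is vertical; a² = 13, b² = 7.
c² = a² - b² = 6, so c = √6.
e = c/a = √6/√13 = √78/13.

e = √78/13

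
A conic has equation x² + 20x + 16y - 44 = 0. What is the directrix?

y = 13

Only x is squared. Complete the square in x: (x + 10)² = -16(y - 9).
Vertex (-10, 9); 4p = -16 so p = -4. Opens down.
Directrix is the horizontal line y = k − p = 9 − (-4) = 13.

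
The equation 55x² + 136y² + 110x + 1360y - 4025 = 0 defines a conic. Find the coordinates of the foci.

Rearranging, 55(x² + 2x) + 136(y² + 10y) = 4025.
Completing the square gives 55(x + 1)² + 136(y + 5)² = 4025 + 55 + 3400 = 7480.
Divide by 7480: (x + 1)²/136 + (y + 5)²/55 = 1
Ellipse, center (-1, -5), major axis horizontal; a² = 136, b² = 55.
c² = a² - b² = 136 - 55 = 81, so c = 9.
Foci lie on the horizontal axis through the center: (h ± c, k).

(-10, -5) and (8, -5)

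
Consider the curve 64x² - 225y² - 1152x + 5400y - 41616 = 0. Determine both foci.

(-8, 12) and (26, 12)

Group the x- and y-terms: 64(x² - 18x) -225(y² - 24y) = 41616
Completing the square gives 64(x - 9)² -225(y - 12)² = 41616 + 5184 - 32400 = 14400.
Dividing both sides by 14400: (x - 9)²/225 - (y - 12)²/64 = 1
Hyperbola, center (9, 12), transverse axis horizontal; a² = 225, b² = 64.
c² = a² + b² = 225 + 64 = 289, so c = 17.
Foci lie on the horizontal axis through the center: (h ± c, k).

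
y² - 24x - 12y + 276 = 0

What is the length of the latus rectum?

Only y is squared. Complete the square in y: (y - 6)² = 24(x - 10).
Vertex (10, 6); 4p = 24 so p = 6. Opens right.
Latus rectum length = |4p| = 24.

24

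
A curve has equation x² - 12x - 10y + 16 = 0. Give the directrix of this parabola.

y = -9/2

Only x is squared. Complete the square in x: (x - 6)² = 10(y + 2).
Vertex (6, -2); 4p = 10 so p = 5/2. Opens up.
Directrix is the horizontal line y = k − p = -2 − (5/2) = -9/2.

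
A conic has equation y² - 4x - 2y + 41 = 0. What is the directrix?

x = 9

Only y is squared. Complete the square in y: (y - 1)² = 4(x - 10).
Vertex (10, 1); 4p = 4 so p = 1. Opens right.
Directrix is the vertical line x = h − p = 10 − (1) = 9.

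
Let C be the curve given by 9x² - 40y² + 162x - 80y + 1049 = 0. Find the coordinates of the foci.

Collect terms: 9(x² + 18x) -40(y² + 2y) = -1049
Complete the square in x and y: 9(x + 9)² -40(y + 1)² = -1049 + 729 - 40 = -360
Divide by -360: (y + 1)²/9 - (x + 9)²/40 = 1
Hyperbola, center (-9, -1), transverse axis vertical; a² = 9, b² = 40.
c² = a² + b² = 9 + 40 = 49, so c = 7.
Foci lie on the vertical axis through the center: (h, k ± c).

(-9, -8) and (-9, 6)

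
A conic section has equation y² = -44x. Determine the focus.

(-11, 0)

Vertex (0, 0); 4p = -44 so p = -11. Opens left.
Focus is p units from the vertex along the axis: (h + p, k).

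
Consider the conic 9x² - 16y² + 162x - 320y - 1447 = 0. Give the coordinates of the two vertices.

Group: 9(x² + 18x) -16(y² + 20y) = 1447
Complete the square: 9(x + 9)² -16(y + 10)² = 1447 + 729 - 1600 = 576
Divide by 576: (x + 9)²/64 - (y + 10)²/36 = 1
Hyperbola, center (-9, -10), transverse axis horizontal; a² = 64, b² = 36.
a = 8. Vertices at (h ± a, k).

(-17, -10) and (-1, -10)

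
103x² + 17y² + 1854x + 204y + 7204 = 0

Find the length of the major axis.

103(x² + 18x) + 17(y² + 12y) = -7204
103(x + 9)² + 17(y + 6)² = -7204 + 8343 + 612 = 1751
Divide by 1751: (x + 9)²/17 + (y + 6)²/103 = 1
Ellipse, center (-9, -6), major axis vertical; a² = 103, b² = 17.
a² = 103 so a = √103; the major axis has length 2a = 2√103.

2√103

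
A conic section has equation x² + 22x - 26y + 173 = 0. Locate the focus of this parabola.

Only x is squared. Complete the square in x: (x + 11)² = 26(y - 2).
Vertex (-11, 2); 4p = 26 so p = 13/2. Opens up.
Focus is p units from the vertex along the axis: (h, k + p).

(-11, 17/2)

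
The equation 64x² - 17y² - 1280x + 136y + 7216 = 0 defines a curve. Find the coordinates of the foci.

Group: 64(x² - 20x) -17(y² - 8y) = -7216
Complete the square: 64(x - 10)² -17(y - 4)² = -7216 + 6400 - 272 = -1088
Divide through by -1088 to get (y - 4)²/64 - (x - 10)²/17 = 1.
Hyperbola, center (10, 4), transverse axis vertical; a² = 64, b² = 17.
c² = a² + b² = 64 + 17 = 81, so c = 9.
Foci lie on the vertical axis through the center: (h, k ± c).

(10, -5) and (10, 13)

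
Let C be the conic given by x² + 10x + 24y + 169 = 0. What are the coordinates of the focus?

(-5, -12)

Only x is squared. Complete the square in x: (x + 5)² = -24(y + 6).
Vertex (-5, -6); 4p = -24 so p = -6. Opens down.
Focus is p units from the vertex along the axis: (h, k + p).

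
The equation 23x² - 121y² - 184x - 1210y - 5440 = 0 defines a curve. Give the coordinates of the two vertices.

Group: 23(x² - 8x) -121(y² + 10y) = 5440
Complete the square in x and y: 23(x - 4)² -121(y + 5)² = 5440 + 368 - 3025 = 2783
Divide through by 2783 to get (x - 4)²/121 - (y + 5)²/23 = 1.
Hyperbola, center (4, -5), transverse axis horizontal; a² = 121, b² = 23.
a = 11. Vertices at (h ± a, k).

(-7, -5) and (15, -5)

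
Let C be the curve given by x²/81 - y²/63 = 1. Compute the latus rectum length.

Center (0, 0). The positive term is the x-term, so the transverse axis is horizontal; a² = 81, b² = 63.
Latus rectum length = 2b²/a = 2·63/9 = 14.

14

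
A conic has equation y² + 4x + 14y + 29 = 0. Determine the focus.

(4, -7)

Only y is squared. Complete the square in y: (y + 7)² = -4(x - 5).
Vertex (5, -7); 4p = -4 so p = -1. Opens left.
Focus is p units from the vertex along the axis: (h + p, k).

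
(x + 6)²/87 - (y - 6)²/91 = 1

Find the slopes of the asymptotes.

Center (-6, 6). The positive term is the x-term, so the transverse axis is horizontal; a² = 87, b² = 91.
For a horizontal hyperbola the asymptotes have slope ±b/a.
Here that is ±√91/√87 = ±√7917/87.

√7917/87 and -√7917/87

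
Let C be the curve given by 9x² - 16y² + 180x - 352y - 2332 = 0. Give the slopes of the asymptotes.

Group the x- and y-terms: 9(x² + 20x) -16(y² + 22y) = 2332
9(x + 10)² -16(y + 11)² = 2332 + 900 - 1936 = 1296
Divide by 1296: (x + 10)²/144 - (y + 11)²/81 = 1
Hyperbola, center (-10, -11), transverse axis horizontal; a² = 144, b² = 81.
For a horizontal hyperbola the asymptotes have slope ±b/a.
Here that is ±9/12 = ±3/4.

3/4 and -3/4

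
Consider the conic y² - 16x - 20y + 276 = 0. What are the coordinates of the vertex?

Only y is squared. Complete the square in y: (y - 10)² = 16(x - 11).
Vertex (11, 10); 4p = 16 so p = 4. Opens right.

(11, 10)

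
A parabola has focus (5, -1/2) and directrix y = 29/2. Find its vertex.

The vertex is the midpoint between the focus and the directrix along the axis of symmetry.
Axis is vertical (directrix is horizontal). Vertex y-coordinate = (-1/2 + 29/2)/2 = 7; x-coordinate = 5.

(5, 7)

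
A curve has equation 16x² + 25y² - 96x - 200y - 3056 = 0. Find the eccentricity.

Rearranging, 16(x² - 6x) + 25(y² - 8y) = 3056.
Complete the square in x and y: 16(x - 3)² + 25(y - 4)² = 3056 + 144 + 400 = 3600
Divide by 3600: (x - 3)²/225 + (y - 4)²/144 = 1
Ellipse, center (3, 4), major axis horizontal; a² = 225, b² = 144.
c² = a² - b² = 81, so c = 9.
e = c/a = 9/15 = 3/5.

e = 3/5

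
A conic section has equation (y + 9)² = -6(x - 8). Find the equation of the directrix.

Vertex (8, -9); 4p = -6 so p = -3/2. Opens left.
Directrix is the vertical line x = h − p = 8 − (-3/2) = 19/2.

x = 19/2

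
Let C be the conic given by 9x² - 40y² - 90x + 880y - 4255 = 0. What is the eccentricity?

Collect terms: 9(x² - 10x) -40(y² - 22y) = 4255
Completing the square gives 9(x - 5)² -40(y - 11)² = 4255 + 225 - 4840 = -360.
Divide through by -360 to get (y - 11)²/9 - (x - 5)²/40 = 1.
Hyperbola, center (5, 11), transverse axis vertical; a² = 9, b² = 40.
c² = a² + b² = 49, so c = 7.
e = c/a = 7/3.

e = 7/3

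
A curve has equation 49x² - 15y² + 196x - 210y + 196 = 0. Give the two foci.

(-2, -15) and (-2, 1)

Group the x- and y-terms: 49(x² + 4x) -15(y² + 14y) = -196
Completing the square gives 49(x + 2)² -15(y + 7)² = -196 + 196 - 735 = -735.
Divide by -735: (y + 7)²/49 - (x + 2)²/15 = 1
Hyperbola, center (-2, -7), transverse axis vertical; a² = 49, b² = 15.
c² = a² + b² = 49 + 15 = 64, so c = 8.
Foci lie on the vertical axis through the center: (h, k ± c).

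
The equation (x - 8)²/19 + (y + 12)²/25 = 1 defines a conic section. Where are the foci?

Center (8, -12). The larger denominator 25 sits under the y-term, so the major axis is vertical; a² = 25, b² = 19.
c² = a² - b² = 25 - 19 = 6, so c = √6.
Foci lie on the vertical axis through the center: (h, k ± c).

(8, -12 - √6) and (8, -12 + √6)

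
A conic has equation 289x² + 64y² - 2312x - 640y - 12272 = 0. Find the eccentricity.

e = 15/17

Rearranging, 289(x² - 8x) + 64(y² - 10y) = 12272.
Completing the square gives 289(x - 4)² + 64(y - 5)² = 12272 + 4624 + 1600 = 18496.
Divide by 18496: (x - 4)²/64 + (y - 5)²/289 = 1
Ellipse, center (4, 5), major axis vertical; a² = 289, b² = 64.
c² = a² - b² = 225, so c = 15.
e = c/a = 15/17.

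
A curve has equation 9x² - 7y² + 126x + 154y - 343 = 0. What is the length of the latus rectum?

14/3

9(x² + 14x) -7(y² - 22y) = 343
9(x + 7)² -7(y - 11)² = 343 + 441 - 847 = -63
Divide by -63: (y - 11)²/9 - (x + 7)²/7 = 1
Hyperbola, center (-7, 11), transverse axis vertical; a² = 9, b² = 7.
Latus rectum length = 2b²/a = 2·7/3 = 14/3.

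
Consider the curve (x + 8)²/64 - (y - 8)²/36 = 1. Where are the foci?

Center (-8, 8). The positive term is the x-term, so the transverse axis is horizontal; a² = 64, b² = 36.
c² = a² + b² = 64 + 36 = 100, so c = 10.
Foci lie on the horizontal axis through the center: (h ± c, k).

(-18, 8) and (2, 8)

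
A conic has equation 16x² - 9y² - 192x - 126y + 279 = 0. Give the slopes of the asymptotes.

16(x² - 12x) -9(y² + 14y) = -279
16(x - 6)² -9(y + 7)² = -279 + 576 - 441 = -144
Divide by -144: (y + 7)²/16 - (x - 6)²/9 = 1
Hyperbola, center (6, -7), transverse axis vertical; a² = 16, b² = 9.
For a vertical hyperbola the asymptotes have slope ±a/b.
Here that is ±4/3.

4/3 and -4/3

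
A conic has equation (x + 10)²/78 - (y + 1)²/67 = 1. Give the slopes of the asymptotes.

√5226/78 and -√5226/78

Center (-10, -1). The positive term is the x-term, so the transverse axis is horizontal; a² = 78, b² = 67.
For a horizontal hyperbola the asymptotes have slope ±b/a.
Here that is ±√67/√78 = ±√5226/78.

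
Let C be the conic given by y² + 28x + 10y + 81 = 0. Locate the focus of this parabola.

(-9, -5)

Only y is squared. Complete the square in y: (y + 5)² = -28(x + 2).
Vertex (-2, -5); 4p = -28 so p = -7. Opens left.
Focus is p units from the vertex along the axis: (h + p, k).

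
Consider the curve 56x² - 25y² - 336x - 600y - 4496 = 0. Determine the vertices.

56(x² - 6x) -25(y² + 24y) = 4496
Complete the square: 56(x - 3)² -25(y + 12)² = 4496 + 504 - 3600 = 1400
Dividing both sides by 1400: (x - 3)²/25 - (y + 12)²/56 = 1
Hyperbola, center (3, -12), transverse axis horizontal; a² = 25, b² = 56.
a = 5. Vertices at (h ± a, k).

(-2, -12) and (8, -12)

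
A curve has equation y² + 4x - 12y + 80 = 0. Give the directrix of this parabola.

x = -10

Only y is squared. Complete the square in y: (y - 6)² = -4(x + 11).
Vertex (-11, 6); 4p = -4 so p = -1. Opens left.
Directrix is the vertical line x = h − p = -11 − (-1) = -10.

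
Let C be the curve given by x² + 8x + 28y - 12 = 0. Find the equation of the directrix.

Only x is squared. Complete the square in x: (x + 4)² = -28(y - 1).
Vertex (-4, 1); 4p = -28 so p = -7. Opens down.
Directrix is the horizontal line y = k − p = 1 − (-7) = 8.

y = 8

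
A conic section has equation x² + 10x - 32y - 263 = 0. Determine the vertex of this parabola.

Only x is squared. Complete the square in x: (x + 5)² = 32(y + 9).
Vertex (-5, -9); 4p = 32 so p = 8. Opens up.

(-5, -9)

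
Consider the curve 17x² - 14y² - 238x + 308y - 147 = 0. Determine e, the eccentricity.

e = √527/17

Collect terms: 17(x² - 14x) -14(y² - 22y) = 147
17(x - 7)² -14(y - 11)² = 147 + 833 - 1694 = -714
Divide by -714: (y - 11)²/51 - (x - 7)²/42 = 1
Hyperbola, center (7, 11), transverse axis vertical; a² = 51, b² = 42.
c² = a² + b² = 93, so c = √93.
e = c/a = √93/√51 = √527/17.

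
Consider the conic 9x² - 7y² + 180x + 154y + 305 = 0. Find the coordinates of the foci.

Group: 9(x² + 20x) -7(y² - 22y) = -305
9(x + 10)² -7(y - 11)² = -305 + 900 - 847 = -252
Dividing both sides by -252: (y - 11)²/36 - (x + 10)²/28 = 1
Hyperbola, center (-10, 11), transverse axis vertical; a² = 36, b² = 28.
c² = a² + b² = 36 + 28 = 64, so c = 8.
Foci lie on the vertical axis through the center: (h, k ± c).

(-10, 3) and (-10, 19)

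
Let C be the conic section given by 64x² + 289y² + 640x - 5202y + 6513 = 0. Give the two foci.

Group: 64(x² + 10x) + 289(y² - 18y) = -6513
64(x + 5)² + 289(y - 9)² = -6513 + 1600 + 23409 = 18496
Divide by 18496: (x + 5)²/289 + (y - 9)²/64 = 1
Ellipse, center (-5, 9), major axis horizontal; a² = 289, b² = 64.
c² = a² - b² = 289 - 64 = 225, so c = 15.
Foci lie on the horizontal axis through the center: (h ± c, k).

(-20, 9) and (10, 9)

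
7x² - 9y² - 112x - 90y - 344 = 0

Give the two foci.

(-4, -5) and (20, -5)

Collect terms: 7(x² - 16x) -9(y² + 10y) = 344
Complete the square: 7(x - 8)² -9(y + 5)² = 344 + 448 - 225 = 567
Divide by 567: (x - 8)²/81 - (y + 5)²/63 = 1
Hyperbola, center (8, -5), transverse axis horizontal; a² = 81, b² = 63.
c² = a² + b² = 81 + 63 = 144, so c = 12.
Foci lie on the horizontal axis through the center: (h ± c, k).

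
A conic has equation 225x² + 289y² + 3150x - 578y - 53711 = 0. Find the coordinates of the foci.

(-15, 1) and (1, 1)

Collect terms: 225(x² + 14x) + 289(y² - 2y) = 53711
Complete the square: 225(x + 7)² + 289(y - 1)² = 53711 + 11025 + 289 = 65025
Divide by 65025: (x + 7)²/289 + (y - 1)²/225 = 1
Ellipse, center (-7, 1), major axis horizontal; a² = 289, b² = 225.
c² = a² - b² = 289 - 225 = 64, so c = 8.
Foci lie on the horizontal axis through the center: (h ± c, k).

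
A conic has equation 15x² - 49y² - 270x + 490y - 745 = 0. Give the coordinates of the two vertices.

15(x² - 18x) -49(y² - 10y) = 745
Completing the square gives 15(x - 9)² -49(y - 5)² = 745 + 1215 - 1225 = 735.
Dividing both sides by 735: (x - 9)²/49 - (y - 5)²/15 = 1
Hyperbola, center (9, 5), transverse axis horizontal; a² = 49, b² = 15.
a = 7. Vertices at (h ± a, k).

(2, 5) and (16, 5)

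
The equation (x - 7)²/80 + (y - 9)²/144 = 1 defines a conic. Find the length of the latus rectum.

40/3

Center (7, 9). The larger denominator 144 sits under the y-term, so the major axis is vertical; a² = 144, b² = 80.
Latus rectum length = 2b²/a = 2·80/12 = 40/3.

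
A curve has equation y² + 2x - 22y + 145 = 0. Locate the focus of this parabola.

Only y is squared. Complete the square in y: (y - 11)² = -2(x + 12).
Vertex (-12, 11); 4p = -2 so p = -1/2. Opens left.
Focus is p units from the vertex along the axis: (h + p, k).

(-25/2, 11)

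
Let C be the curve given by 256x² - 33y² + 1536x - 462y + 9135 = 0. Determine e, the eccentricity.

Group the x- and y-terms: 256(x² + 6x) -33(y² + 14y) = -9135
Complete the square: 256(x + 3)² -33(y + 7)² = -9135 + 2304 - 1617 = -8448
Divide through by -8448 to get (y + 7)²/256 - (x + 3)²/33 = 1.
Hyperbola, center (-3, -7), transverse axis vertical; a² = 256, b² = 33.
c² = a² + b² = 289, so c = 17.
e = c/a = 17/16.

e = 17/16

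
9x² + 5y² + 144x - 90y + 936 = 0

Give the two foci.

(-8, 7) and (-8, 11)

Group: 9(x² + 16x) + 5(y² - 18y) = -936
Complete the square in x and y: 9(x + 8)² + 5(y - 9)² = -936 + 576 + 405 = 45
Divide through by 45 to get (x + 8)²/5 + (y - 9)²/9 = 1.
Ellipse, center (-8, 9), major axis vertical; a² = 9, b² = 5.
c² = a² - b² = 9 - 5 = 4, so c = 2.
Foci lie on the vertical axis through the center: (h, k ± c).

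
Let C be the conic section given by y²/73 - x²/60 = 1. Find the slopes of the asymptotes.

Center (0, 0). The positive term is the y-term, so the transverse axis is vertical; a² = 73, b² = 60.
For a vertical hyperbola the asymptotes have slope ±a/b.
Here that is ±√73/2√15 = ±√1095/30.

√1095/30 and -√1095/30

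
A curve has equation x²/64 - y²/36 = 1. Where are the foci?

Center (0, 0). The positive term is the x-term, so the transverse axis is horizontal; a² = 64, b² = 36.
c² = a² + b² = 64 + 36 = 100, so c = 10.
Foci lie on the horizontal axis through the center: (h ± c, k).

(-10, 0) and (10, 0)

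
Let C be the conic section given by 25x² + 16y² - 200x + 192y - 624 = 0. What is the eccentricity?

e = 3/5

Collect terms: 25(x² - 8x) + 16(y² + 12y) = 624
Completing the square gives 25(x - 4)² + 16(y + 6)² = 624 + 400 + 576 = 1600.
Dividing both sides by 1600: (x - 4)²/64 + (y + 6)²/100 = 1
Ellipse, center (4, -6), major axis vertical; a² = 100, b² = 64.
c² = a² - b² = 36, so c = 6.
e = c/a = 6/10 = 3/5.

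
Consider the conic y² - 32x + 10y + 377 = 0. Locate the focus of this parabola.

Only y is squared. Complete the square in y: (y + 5)² = 32(x - 11).
Vertex (11, -5); 4p = 32 so p = 8. Opens right.
Focus is p units from the vertex along the axis: (h + p, k).

(19, -5)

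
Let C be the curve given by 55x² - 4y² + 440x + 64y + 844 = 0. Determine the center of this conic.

55(x² + 8x) -4(y² - 16y) = -844
Complete the square in x and y: 55(x + 4)² -4(y - 8)² = -844 + 880 - 256 = -220
Divide through by -220 to get (y - 8)²/55 - (x + 4)²/4 = 1.
Hyperbola with center (-4, 8).

(-4, 8)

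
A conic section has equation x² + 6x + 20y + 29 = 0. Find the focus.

(-3, -6)

Only x is squared. Complete the square in x: (x + 3)² = -20(y + 1).
Vertex (-3, -1); 4p = -20 so p = -5. Opens down.
Focus is p units from the vertex along the axis: (h, k + p).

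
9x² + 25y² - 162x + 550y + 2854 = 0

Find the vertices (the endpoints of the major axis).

(-1, -11) and (19, -11)

Rearranging, 9(x² - 18x) + 25(y² + 22y) = -2854.
Complete the square in x and y: 9(x - 9)² + 25(y + 11)² = -2854 + 729 + 3025 = 900
Divide through by 900 to get (x - 9)²/100 + (y + 11)²/36 = 1.
Ellipse, center (9, -11), major axis horizontal; a² = 100, b² = 36.
a = 10. Vertices at (h ± a, k).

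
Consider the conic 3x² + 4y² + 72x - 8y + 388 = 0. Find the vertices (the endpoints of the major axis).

(-16, 1) and (-8, 1)

3(x² + 24x) + 4(y² - 2y) = -388
3(x + 12)² + 4(y - 1)² = -388 + 432 + 4 = 48
Divide through by 48 to get (x + 12)²/16 + (y - 1)²/12 = 1.
Ellipse, center (-12, 1), major axis horizontal; a² = 16, b² = 12.
a = 4. Vertices at (h ± a, k).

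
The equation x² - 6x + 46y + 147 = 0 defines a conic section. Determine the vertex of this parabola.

(3, -3)

Only x is squared. Complete the square in x: (x - 3)² = -46(y + 3).
Vertex (3, -3); 4p = -46 so p = -23/2. Opens down.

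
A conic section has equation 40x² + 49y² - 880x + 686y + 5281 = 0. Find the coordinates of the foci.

40(x² - 22x) + 49(y² + 14y) = -5281
40(x - 11)² + 49(y + 7)² = -5281 + 4840 + 2401 = 1960
Divide by 1960: (x - 11)²/49 + (y + 7)²/40 = 1
Ellipse, center (11, -7), major axis horizontal; a² = 49, b² = 40.
c² = a² - b² = 49 - 40 = 9, so c = 3.
Foci lie on the horizontal axis through the center: (h ± c, k).

(8, -7) and (14, -7)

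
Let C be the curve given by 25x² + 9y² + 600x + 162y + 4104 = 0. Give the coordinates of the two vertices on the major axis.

Collect terms: 25(x² + 24x) + 9(y² + 18y) = -4104
25(x + 12)² + 9(y + 9)² = -4104 + 3600 + 729 = 225
Divide by 225: (x + 12)²/9 + (y + 9)²/25 = 1
Ellipse, center (-12, -9), major axis vertical; a² = 25, b² = 9.
a = 5. Vertices at (h, k ± a).

(-12, -14) and (-12, -4)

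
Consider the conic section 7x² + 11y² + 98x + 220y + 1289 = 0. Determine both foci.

(-7 - 2√2, -10) and (-7 + 2√2, -10)

Group: 7(x² + 14x) + 11(y² + 20y) = -1289
7(x + 7)² + 11(y + 10)² = -1289 + 343 + 1100 = 154
Divide through by 154 to get (x + 7)²/22 + (y + 10)²/14 = 1.
Ellipse, center (-7, -10), major axis horizontal; a² = 22, b² = 14.
c² = a² - b² = 22 - 14 = 8, so c = 2√2.
Foci lie on the horizontal axis through the center: (h ± c, k).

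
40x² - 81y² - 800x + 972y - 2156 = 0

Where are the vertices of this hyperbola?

(1, 6) and (19, 6)

40(x² - 20x) -81(y² - 12y) = 2156
40(x - 10)² -81(y - 6)² = 2156 + 4000 - 2916 = 3240
Divide through by 3240 to get (x - 10)²/81 - (y - 6)²/40 = 1.
Hyperbola, center (10, 6), transverse axis horizontal; a² = 81, b² = 40.
a = 9. Vertices at (h ± a, k).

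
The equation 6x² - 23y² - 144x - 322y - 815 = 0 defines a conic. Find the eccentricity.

e = √667/23

Group the x- and y-terms: 6(x² - 24x) -23(y² + 14y) = 815
Completing the square gives 6(x - 12)² -23(y + 7)² = 815 + 864 - 1127 = 552.
Divide through by 552 to get (x - 12)²/92 - (y + 7)²/24 = 1.
Hyperbola, center (12, -7), transverse axis horizontal; a² = 92, b² = 24.
c² = a² + b² = 116, so c = 2√29.
e = c/a = 2√29/2√23 = √667/23.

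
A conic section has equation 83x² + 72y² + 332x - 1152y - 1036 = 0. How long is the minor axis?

83(x² + 4x) + 72(y² - 16y) = 1036
Completing the square gives 83(x + 2)² + 72(y - 8)² = 1036 + 332 + 4608 = 5976.
Divide by 5976: (x + 2)²/72 + (y - 8)²/83 = 1
Ellipse, center (-2, 8), major axis vertical; a² = 83, b² = 72.
b² = 72 so b = 6√2; the minor axis has length 2b = 12√2.

12√2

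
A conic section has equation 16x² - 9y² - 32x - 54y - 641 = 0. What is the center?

Collect terms: 16(x² - 2x) -9(y² + 6y) = 641
Complete the square: 16(x - 1)² -9(y + 3)² = 641 + 16 - 81 = 576
Divide by 576: (x - 1)²/36 - (y + 3)²/64 = 1
Hyperbola with center (1, -3).

(1, -3)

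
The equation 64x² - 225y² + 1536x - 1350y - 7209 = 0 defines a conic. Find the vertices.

64(x² + 24x) -225(y² + 6y) = 7209
Complete the square: 64(x + 12)² -225(y + 3)² = 7209 + 9216 - 2025 = 14400
Divide by 14400: (x + 12)²/225 - (y + 3)²/64 = 1
Hyperbola, center (-12, -3), transverse axis horizontal; a² = 225, b² = 64.
a = 15. Vertices at (h ± a, k).

(-27, -3) and (3, -3)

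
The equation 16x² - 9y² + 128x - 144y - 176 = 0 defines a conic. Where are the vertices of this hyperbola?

Group the x- and y-terms: 16(x² + 8x) -9(y² + 16y) = 176
Complete the square: 16(x + 4)² -9(y + 8)² = 176 + 256 - 576 = -144
Dividing both sides by -144: (y + 8)²/16 - (x + 4)²/9 = 1
Hyperbola, center (-4, -8), transverse axis vertical; a² = 16, b² = 9.
a = 4. Vertices at (h, k ± a).

(-4, -12) and (-4, -4)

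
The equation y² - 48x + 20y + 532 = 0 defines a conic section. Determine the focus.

Only y is squared. Complete the square in y: (y + 10)² = 48(x - 9).
Vertex (9, -10); 4p = 48 so p = 12. Opens right.
Focus is p units from the vertex along the axis: (h + p, k).

(21, -10)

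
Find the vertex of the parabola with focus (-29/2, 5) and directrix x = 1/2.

The vertex is the midpoint between the focus and the directrix along the axis of symmetry.
Axis is horizontal (directrix is vertical). Vertex x-coordinate = (-29/2 + 1/2)/2 = -7; y-coordinate = 5.

(-7, 5)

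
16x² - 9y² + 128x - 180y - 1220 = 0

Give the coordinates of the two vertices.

Rearranging, 16(x² + 8x) -9(y² + 20y) = 1220.
Complete the square in x and y: 16(x + 4)² -9(y + 10)² = 1220 + 256 - 900 = 576
Divide through by 576 to get (x + 4)²/36 - (y + 10)²/64 = 1.
Hyperbola, center (-4, -10), transverse axis horizontal; a² = 36, b² = 64.
a = 6. Vertices at (h ± a, k).

(-10, -10) and (2, -10)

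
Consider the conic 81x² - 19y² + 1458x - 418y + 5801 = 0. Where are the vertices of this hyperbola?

(-9, -20) and (-9, -2)

81(x² + 18x) -19(y² + 22y) = -5801
81(x + 9)² -19(y + 11)² = -5801 + 6561 - 2299 = -1539
Dividing both sides by -1539: (y + 11)²/81 - (x + 9)²/19 = 1
Hyperbola, center (-9, -11), transverse axis vertical; a² = 81, b² = 19.
a = 9. Vertices at (h, k ± a).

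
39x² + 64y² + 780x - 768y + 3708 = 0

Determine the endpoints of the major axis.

39(x² + 20x) + 64(y² - 12y) = -3708
Complete the square in x and y: 39(x + 10)² + 64(y - 6)² = -3708 + 3900 + 2304 = 2496
Dividing both sides by 2496: (x + 10)²/64 + (y - 6)²/39 = 1
Ellipse, center (-10, 6), major axis horizontal; a² = 64, b² = 39.
a = 8. Vertices at (h ± a, k).

(-18, 6) and (-2, 6)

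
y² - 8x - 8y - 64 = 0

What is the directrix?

Only y is squared. Complete the square in y: (y - 4)² = 8(x + 10).
Vertex (-10, 4); 4p = 8 so p = 2. Opens right.
Directrix is the vertical line x = h − p = -10 − (2) = -12.

x = -12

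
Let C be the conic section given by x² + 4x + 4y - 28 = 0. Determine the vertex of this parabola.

Only x is squared. Complete the square in x: (x + 2)² = -4(y - 8).
Vertex (-2, 8); 4p = -4 so p = -1. Opens down.

(-2, 8)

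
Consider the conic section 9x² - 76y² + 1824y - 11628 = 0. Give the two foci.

(0 - √85, 12) and (0 + √85, 12)

Rearranging, 9x² -76(y² - 24y) = 11628.
Complete the square in x and y: 9x² -76(y - 12)² = 11628 + 0 - 10944 = 684
Dividing both sides by 684: x²/76 - (y - 12)²/9 = 1
Hyperbola, center (0, 12), transverse axis horizontal; a² = 76, b² = 9.
c² = a² + b² = 76 + 9 = 85, so c = √85.
Foci lie on the horizontal axis through the center: (h ± c, k).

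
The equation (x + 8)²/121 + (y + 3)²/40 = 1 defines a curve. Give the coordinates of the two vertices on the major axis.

(-19, -3) and (3, -3)

Center (-8, -3). The larger denominator 121 sits under the x-term, so the major axis is horizontal; a² = 121, b² = 40.
a = 11. Vertices at (h ± a, k).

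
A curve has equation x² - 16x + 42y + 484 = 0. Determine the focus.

(8, -41/2)

Only x is squared. Complete the square in x: (x - 8)² = -42(y + 10).
Vertex (8, -10); 4p = -42 so p = -21/2. Opens down.
Focus is p units from the vertex along the axis: (h, k + p).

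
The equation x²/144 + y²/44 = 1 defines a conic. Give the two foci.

(-10, 0) and (10, 0)

Center (0, 0). The larger denominator 144 sits under the x-term, so the major axis is horizontal; a² = 144, b² = 44.
c² = a² - b² = 144 - 44 = 100, so c = 10.
Foci lie on the horizontal axis through the center: (h ± c, k).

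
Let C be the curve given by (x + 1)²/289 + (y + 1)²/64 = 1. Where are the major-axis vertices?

Center (-1, -1). The larger denominator 289 sits under the x-term, so the major axis is horizontal; a² = 289, b² = 64.
a = 17. Vertices at (h ± a, k).

(-18, -1) and (16, -1)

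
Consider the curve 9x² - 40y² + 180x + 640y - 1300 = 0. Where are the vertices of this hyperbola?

(-10, 5) and (-10, 11)

Collect terms: 9(x² + 20x) -40(y² - 16y) = 1300
Completing the square gives 9(x + 10)² -40(y - 8)² = 1300 + 900 - 2560 = -360.
Divide through by -360 to get (y - 8)²/9 - (x + 10)²/40 = 1.
Hyperbola, center (-10, 8), transverse axis vertical; a² = 9, b² = 40.
a = 3. Vertices at (h, k ± a).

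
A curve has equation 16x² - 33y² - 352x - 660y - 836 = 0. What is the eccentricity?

e = 7/4

Collect terms: 16(x² - 22x) -33(y² + 20y) = 836
Complete the square: 16(x - 11)² -33(y + 10)² = 836 + 1936 - 3300 = -528
Divide through by -528 to get (y + 10)²/16 - (x - 11)²/33 = 1.
Hyperbola, center (11, -10), transverse axis vertical; a² = 16, b² = 33.
c² = a² + b² = 49, so c = 7.
e = c/a = 7/4.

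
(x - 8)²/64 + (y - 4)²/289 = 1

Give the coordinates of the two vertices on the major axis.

Center (8, 4). The larger denominator 289 sits under the y-term, so the major axis is vertical; a² = 289, b² = 64.
a = 17. Vertices at (h, k ± a).

(8, -13) and (8, 21)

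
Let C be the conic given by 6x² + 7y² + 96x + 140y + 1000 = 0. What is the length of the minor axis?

4√3

Rearranging, 6(x² + 16x) + 7(y² + 20y) = -1000.
Complete the square in x and y: 6(x + 8)² + 7(y + 10)² = -1000 + 384 + 700 = 84
Divide by 84: (x + 8)²/14 + (y + 10)²/12 = 1
Ellipse, center (-8, -10), major axis horizontal; a² = 14, b² = 12.
b² = 12 so b = 2√3; the minor axis has length 2b = 4√3.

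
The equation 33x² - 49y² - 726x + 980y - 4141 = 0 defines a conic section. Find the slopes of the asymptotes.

√33/7 and -√33/7

Group the x- and y-terms: 33(x² - 22x) -49(y² - 20y) = 4141
Completing the square gives 33(x - 11)² -49(y - 10)² = 4141 + 3993 - 4900 = 3234.
Dividing both sides by 3234: (x - 11)²/98 - (y - 10)²/66 = 1
Hyperbola, center (11, 10), transverse axis horizontal; a² = 98, b² = 66.
For a horizontal hyperbola the asymptotes have slope ±b/a.
Here that is ±√66/7√2 = ±√33/7.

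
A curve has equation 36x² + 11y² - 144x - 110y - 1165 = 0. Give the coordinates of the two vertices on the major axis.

Rearranging, 36(x² - 4x) + 11(y² - 10y) = 1165.
36(x - 2)² + 11(y - 5)² = 1165 + 144 + 275 = 1584
Divide through by 1584 to get (x - 2)²/44 + (y - 5)²/144 = 1.
Ellipse, center (2, 5), major axis vertical; a² = 144, b² = 44.
a = 12. Vertices at (h, k ± a).

(2, -7) and (2, 17)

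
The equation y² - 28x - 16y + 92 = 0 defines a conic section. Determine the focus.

Only y is squared. Complete the square in y: (y - 8)² = 28(x - 1).
Vertex (1, 8); 4p = 28 so p = 7. Opens right.
Focus is p units from the vertex along the axis: (h + p, k).

(8, 8)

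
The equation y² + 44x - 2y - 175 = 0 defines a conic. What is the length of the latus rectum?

44

Only y is squared. Complete the square in y: (y - 1)² = -44(x - 4).
Vertex (4, 1); 4p = -44 so p = -11. Opens left.
Latus rectum length = |4p| = 44.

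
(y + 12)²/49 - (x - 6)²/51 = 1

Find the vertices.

Center (6, -12). The positive term is the y-term, so the transverse axis is vertical; a² = 49, b² = 51.
a = 7. Vertices at (h, k ± a).

(6, -19) and (6, -5)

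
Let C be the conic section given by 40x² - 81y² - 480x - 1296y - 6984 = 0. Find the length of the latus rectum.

Rearranging, 40(x² - 12x) -81(y² + 16y) = 6984.
Complete the square in x and y: 40(x - 6)² -81(y + 8)² = 6984 + 1440 - 5184 = 3240
Divide by 3240: (x - 6)²/81 - (y + 8)²/40 = 1
Hyperbola, center (6, -8), transverse axis horizontal; a² = 81, b² = 40.
Latus rectum length = 2b²/a = 2·40/9 = 80/9.

80/9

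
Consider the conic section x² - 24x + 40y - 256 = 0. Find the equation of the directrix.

y = 20

Only x is squared. Complete the square in x: (x - 12)² = -40(y - 10).
Vertex (12, 10); 4p = -40 so p = -10. Opens down.
Directrix is the horizontal line y = k − p = 10 − (-10) = 20.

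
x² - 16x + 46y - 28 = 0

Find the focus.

Only x is squared. Complete the square in x: (x - 8)² = -46(y - 2).
Vertex (8, 2); 4p = -46 so p = -23/2. Opens down.
Focus is p units from the vertex along the axis: (h, k + p).

(8, -19/2)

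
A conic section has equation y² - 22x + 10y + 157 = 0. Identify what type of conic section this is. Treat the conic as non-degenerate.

No xy term. Coefficients of x² and y² are A = 0, C = 1.
Exactly one squared variable ⇒ parabola.

parabola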